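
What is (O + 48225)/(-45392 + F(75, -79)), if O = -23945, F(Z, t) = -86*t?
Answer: -12140/19299 ≈ -0.62905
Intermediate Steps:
(O + 48225)/(-45392 + F(75, -79)) = (-23945 + 48225)/(-45392 - 86*(-79)) = 24280/(-45392 + 6794) = 24280/(-38598) = 24280*(-1/38598) = -12140/19299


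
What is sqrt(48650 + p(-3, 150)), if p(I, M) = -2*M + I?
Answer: sqrt(48347) ≈ 219.88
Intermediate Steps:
p(I, M) = I - 2*M
sqrt(48650 + p(-3, 150)) = sqrt(48650 + (-3 - 2*150)) = sqrt(48650 + (-3 - 300)) = sqrt(48650 - 303) = sqrt(48347)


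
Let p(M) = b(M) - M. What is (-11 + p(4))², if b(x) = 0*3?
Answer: 225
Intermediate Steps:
b(x) = 0
p(M) = -M (p(M) = 0 - M = -M)
(-11 + p(4))² = (-11 - 1*4)² = (-11 - 4)² = (-15)² = 225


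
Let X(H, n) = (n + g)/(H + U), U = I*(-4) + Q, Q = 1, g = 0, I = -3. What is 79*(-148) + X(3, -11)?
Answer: -187083/16 ≈ -11693.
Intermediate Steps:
U = 13 (U = -3*(-4) + 1 = 12 + 1 = 13)
X(H, n) = n/(13 + H) (X(H, n) = (n + 0)/(H + 13) = n/(13 + H))
79*(-148) + X(3, -11) = 79*(-148) - 11/(13 + 3) = -11692 - 11/16 = -187083/16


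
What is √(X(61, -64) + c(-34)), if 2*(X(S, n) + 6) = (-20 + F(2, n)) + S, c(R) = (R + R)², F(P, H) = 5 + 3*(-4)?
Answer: 3*√515 ≈ 68.081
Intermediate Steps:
F(P, H) = -7 (F(P, H) = 5 - 12 = -7)
c(R) = 4*R² (c(R) = (2*R)² = 4*R²)
X(S, n) = -39/2 + S/2 (X(S, n) = -6 + ((-20 - 7) + S)/2 = -6 + (-27 + S)/2 = -6 + (-27/2 + S/2) = -39/2 + S/2)
√(X(61, -64) + c(-34)) = √((-39/2 + (½)*61) + 4*(-34)²) = √((-39/2 + 61/2) + 4*1156) = √(11 + 4624) = √4635 = 3*√515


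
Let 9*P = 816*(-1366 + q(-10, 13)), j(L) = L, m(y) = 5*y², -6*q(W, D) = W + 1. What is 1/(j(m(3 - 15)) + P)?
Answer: -3/368984 ≈ -8.1304e-6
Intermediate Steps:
q(W, D) = -⅙ - W/6 (q(W, D) = -(W + 1)/6 = -(1 + W)/6 = -⅙ - W/6)
P = -371144/3 (P = (816*(-1366 + (-⅙ - ⅙*(-10))))/9 = (816*(-1366 + (-⅙ + 5/3)))/9 = (816*(-1366 + 3/2))/9 = (816*(-2729/2))/9 = (⅑)*(-1113432) = -371144/3 ≈ -1.2371e+5)
1/(j(m(3 - 15)) + P) = 1/(5*(3 - 15)² - 371144/3) = 1/(5*(-12)² - 371144/3) = 1/(5*144 - 371144/3) = 1/(720 - 371144/3) = 1/(-368984/3) = -3/368984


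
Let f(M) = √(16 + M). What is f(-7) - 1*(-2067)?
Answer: 2070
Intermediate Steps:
f(-7) - 1*(-2067) = √(16 - 7) - 1*(-2067) = √9 + 2067 = 3 + 2067 = 2070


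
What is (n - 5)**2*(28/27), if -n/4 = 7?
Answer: 3388/3 ≈ 1129.3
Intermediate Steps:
n = -28 (n = -4*7 = -28)
(n - 5)**2*(28/27) = (-28 - 5)**2*(28/27) = (-33)**2*(28*(1/27)) = 1089*(28/27) = 3388/3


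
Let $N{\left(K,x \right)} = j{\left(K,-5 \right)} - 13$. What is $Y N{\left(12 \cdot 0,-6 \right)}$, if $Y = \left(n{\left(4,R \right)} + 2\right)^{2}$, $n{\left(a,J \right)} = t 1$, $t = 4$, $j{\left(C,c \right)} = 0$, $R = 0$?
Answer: $-468$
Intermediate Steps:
$n{\left(a,J \right)} = 4$ ($n{\left(a,J \right)} = 4 \cdot 1 = 4$)
$N{\left(K,x \right)} = -13$ ($N{\left(K,x \right)} = 0 - 13 = -13$)
$Y = 36$ ($Y = \left(4 + 2\right)^{2} = 6^{2} = 36$)
$Y N{\left(12 \cdot 0,-6 \right)} = 36 \left(-13\right) = -468$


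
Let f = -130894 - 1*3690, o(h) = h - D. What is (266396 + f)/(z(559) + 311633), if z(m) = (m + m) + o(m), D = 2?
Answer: 32953/78327 ≈ 0.42071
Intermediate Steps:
o(h) = -2 + h (o(h) = h - 1*2 = h - 2 = -2 + h)
z(m) = -2 + 3*m (z(m) = (m + m) + (-2 + m) = 2*m + (-2 + m) = -2 + 3*m)
f = -134584 (f = -130894 - 3690 = -134584)
(266396 + f)/(z(559) + 311633) = (266396 - 134584)/((-2 + 3*559) + 311633) = 131812/((-2 + 1677) + 311633) = 131812/(1675 + 311633) = 131812/313308 = 131812*(1/313308) = 32953/78327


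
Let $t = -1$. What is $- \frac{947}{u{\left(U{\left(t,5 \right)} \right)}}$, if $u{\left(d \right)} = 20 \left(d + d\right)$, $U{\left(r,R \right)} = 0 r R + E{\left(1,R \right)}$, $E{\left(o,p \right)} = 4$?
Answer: $- \frac{947}{160} \approx -5.9187$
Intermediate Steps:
$U{\left(r,R \right)} = 4$ ($U{\left(r,R \right)} = 0 r R + 4 = 0 R + 4 = 0 + 4 = 4$)
$u{\left(d \right)} = 40 d$ ($u{\left(d \right)} = 20 \cdot 2 d = 40 d$)
$- \frac{947}{u{\left(U{\left(t,5 \right)} \right)}} = - \frac{947}{40 \cdot 4} = - \frac{947}{160}$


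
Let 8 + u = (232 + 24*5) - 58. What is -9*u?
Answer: -2574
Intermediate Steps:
u = 286 (u = -8 + ((232 + 24*5) - 58) = -8 + ((232 + 120) - 58) = -8 + (352 - 58) = -8 + 294 = 286)
-9*u = -9*286 = -2574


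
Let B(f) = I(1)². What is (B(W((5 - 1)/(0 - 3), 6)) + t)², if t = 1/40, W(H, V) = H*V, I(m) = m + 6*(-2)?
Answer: 23435281/1600 ≈ 14647.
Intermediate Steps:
I(m) = -12 + m (I(m) = m - 12 = -12 + m)
B(f) = 121 (B(f) = (-12 + 1)² = (-11)² = 121)
t = 1/40 ≈ 0.025000
(B(W((5 - 1)/(0 - 3), 6)) + t)² = (121 + 1/40)² = (4841/40)² = 23435281/1600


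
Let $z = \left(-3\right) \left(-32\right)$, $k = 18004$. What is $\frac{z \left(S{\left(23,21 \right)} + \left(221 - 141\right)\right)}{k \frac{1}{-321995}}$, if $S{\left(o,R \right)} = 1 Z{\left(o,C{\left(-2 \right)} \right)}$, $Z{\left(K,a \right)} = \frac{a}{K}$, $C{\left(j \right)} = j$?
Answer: $- \frac{14203843440}{103523} \approx -1.372 \cdot 10^{5}$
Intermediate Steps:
$S{\left(o,R \right)} = - \frac{2}{o}$ ($S{\left(o,R \right)} = 1 \left(- \frac{2}{o}\right) = - \frac{2}{o}$)
$z = 96$
$\frac{z \left(S{\left(23,21 \right)} + \left(221 - 141\right)\right)}{k \frac{1}{-321995}} = \frac{96 \left(- \frac{2}{23} + \left(221 - 141\right)\right)}{18004 \frac{1}{-321995}} = \frac{96 \left(\left(-2\right) \frac{1}{23} + \left(221 - 141\right)\right)}{18004 \left(- \frac{1}{321995}\right)} = \frac{96 \left(- \frac{2}{23} + 80\right)}{- \frac{18004}{321995}} = 96 \cdot \frac{1838}{23} \left(- \frac{321995}{18004}\right) = \frac{176448}{23} \left(- \frac{321995}{18004}\right) = - \frac{14203843440}{103523}$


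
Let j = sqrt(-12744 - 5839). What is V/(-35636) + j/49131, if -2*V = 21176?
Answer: 2647/8909 + I*sqrt(18583)/49131 ≈ 0.29712 + 0.0027746*I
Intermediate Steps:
V = -10588 (V = -1/2*21176 = -10588)
j = I*sqrt(18583) (j = sqrt(-18583) = I*sqrt(18583) ≈ 136.32*I)
V/(-35636) + j/49131 = -10588/(-35636) + (I*sqrt(18583))/49131 = -10588*(-1/35636) + (I*sqrt(18583))*(1/49131) = 2647/8909 + I*sqrt(18583)/49131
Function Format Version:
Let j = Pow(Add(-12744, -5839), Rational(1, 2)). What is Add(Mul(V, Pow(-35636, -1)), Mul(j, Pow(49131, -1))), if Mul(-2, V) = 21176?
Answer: Add(Rational(2647, 8909), Mul(Rational(1, 49131), I, Pow(18583, Rational(1, 2)))) ≈ Add(0.29712, Mul(0.0027746, I))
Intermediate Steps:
V = -10588 (V = Mul(Rational(-1, 2), 21176) = -10588)
j = Mul(I, Pow(18583, Rational(1, 2))) (j = Pow(-18583, Rational(1, 2)) = Mul(I, Pow(18583, Rational(1, 2))) ≈ Mul(136.32, I))
Add(Mul(V, Pow(-35636, -1)), Mul(j, Pow(49131, -1))) = Add(Mul(-10588, Pow(-35636, -1)), Mul(Mul(I, Pow(18583, Rational(1, 2))), Pow(49131, -1))) = Add(Mul(-10588, Rational(-1, 35636)), Mul(Mul(I, Pow(18583, Rational(1, 2))), Rational(1, 49131))) = Add(Rational(2647, 8909), Mul(Rational(1, 49131), I, Pow(18583, Rational(1, 2))))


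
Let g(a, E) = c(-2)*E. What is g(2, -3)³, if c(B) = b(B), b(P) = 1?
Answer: -27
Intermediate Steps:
c(B) = 1
g(a, E) = E (g(a, E) = 1*E = E)
g(2, -3)³ = (-3)³ = -27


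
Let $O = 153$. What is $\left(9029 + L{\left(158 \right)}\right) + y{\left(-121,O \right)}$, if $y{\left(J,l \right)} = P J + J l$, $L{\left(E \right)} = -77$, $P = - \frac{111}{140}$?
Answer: $- \frac{1325109}{140} \approx -9465.1$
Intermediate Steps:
$P = - \frac{111}{140}$ ($P = \left(-111\right) \frac{1}{140} = - \frac{111}{140} \approx -0.79286$)
$y{\left(J,l \right)} = - \frac{111 J}{140} + J l$
$\left(9029 + L{\left(158 \right)}\right) + y{\left(-121,O \right)} = \left(9029 - 77\right) + \frac{1}{140} \left(-121\right) \left(-111 + 140 \cdot 153\right) = 8952 + \frac{1}{140} \left(-121\right) \left(-111 + 21420\right) = 8952 + \frac{1}{140} \left(-121\right) 21309 = 8952 - \frac{2578389}{140} = - \frac{1325109}{140}$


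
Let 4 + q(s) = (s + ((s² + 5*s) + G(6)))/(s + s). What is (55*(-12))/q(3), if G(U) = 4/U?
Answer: -1080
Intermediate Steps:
q(s) = -4 + (⅔ + s² + 6*s)/(2*s) (q(s) = -4 + (s + ((s² + 5*s) + 4/6))/(s + s) = -4 + (s + ((s² + 5*s) + 4*(⅙)))/((2*s)) = -4 + (s + ((s² + 5*s) + ⅔))*(1/(2*s)) = -4 + (s + (⅔ + s² + 5*s))*(1/(2*s)) = -4 + (⅔ + s² + 6*s)*(1/(2*s)) = -4 + (⅔ + s² + 6*s)/(2*s))
(55*(-12))/q(3) = (55*(-12))/(-1 + (½)*3 + (⅓)/3) = -660/(-1 + 3/2 + (⅓)*(⅓)) = -660/(-1 + 3/2 + ⅑) = -660/11/18 = -660*18/11 = -1080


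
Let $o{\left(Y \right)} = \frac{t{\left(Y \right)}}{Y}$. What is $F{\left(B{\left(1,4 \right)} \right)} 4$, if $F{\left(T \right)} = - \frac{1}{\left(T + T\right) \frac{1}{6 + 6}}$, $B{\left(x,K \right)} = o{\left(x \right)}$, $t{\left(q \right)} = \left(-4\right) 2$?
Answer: $3$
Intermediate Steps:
$t{\left(q \right)} = -8$
$o{\left(Y \right)} = - \frac{8}{Y}$
$B{\left(x,K \right)} = - \frac{8}{x}$
$F{\left(T \right)} = - \frac{6}{T}$ ($F{\left(T \right)} = - \frac{1}{2 T \frac{1}{12}} = - \frac{1}{\frac{1}{6} T} = - 1 \frac{6}{T} = - \frac{6}{T}$)
$F{\left(B{\left(1,4 \right)} \right)} 4 = - \frac{6}{\left(-8\right) 1^{-1}} \cdot 4 = - \frac{6}{\left(-8\right) 1} \cdot 4 = - \frac{6}{-8} \cdot 4 = \left(-6\right) \left(- \frac{1}{8}\right) 4 = \frac{3}{4} \cdot 4 = 3$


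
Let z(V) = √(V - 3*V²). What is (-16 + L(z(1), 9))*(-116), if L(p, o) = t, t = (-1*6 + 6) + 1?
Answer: 1740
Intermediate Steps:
t = 1 (t = (-6 + 6) + 1 = 0 + 1 = 1)
L(p, o) = 1
(-16 + L(z(1), 9))*(-116) = (-16 + 1)*(-116) = -15*(-116) = 1740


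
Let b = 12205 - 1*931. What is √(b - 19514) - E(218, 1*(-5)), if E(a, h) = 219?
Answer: -219 + 4*I*√515 ≈ -219.0 + 90.774*I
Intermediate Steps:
b = 11274 (b = 12205 - 931 = 11274)
√(b - 19514) - E(218, 1*(-5)) = √(11274 - 19514) - 1*219 = √(-8240) - 219 = 4*I*√515 - 219 = -219 + 4*I*√515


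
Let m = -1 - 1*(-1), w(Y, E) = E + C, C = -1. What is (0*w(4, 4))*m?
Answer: 0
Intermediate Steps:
w(Y, E) = -1 + E (w(Y, E) = E - 1 = -1 + E)
m = 0 (m = -1 + 1 = 0)
(0*w(4, 4))*m = (0*(-1 + 4))*0 = (0*3)*0 = 0*0 = 0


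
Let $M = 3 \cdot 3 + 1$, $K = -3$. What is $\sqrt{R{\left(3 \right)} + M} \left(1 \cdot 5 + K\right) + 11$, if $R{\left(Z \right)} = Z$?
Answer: $11 + 2 \sqrt{13} \approx 18.211$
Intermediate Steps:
$M = 10$ ($M = 9 + 1 = 10$)
$\sqrt{R{\left(3 \right)} + M} \left(1 \cdot 5 + K\right) + 11 = \sqrt{3 + 10} \left(1 \cdot 5 - 3\right) + 11 = \sqrt{13} \left(5 - 3\right) + 11 = \sqrt{13} \cdot 2 + 11 = 2 \sqrt{13} + 11 = 11 + 2 \sqrt{13}$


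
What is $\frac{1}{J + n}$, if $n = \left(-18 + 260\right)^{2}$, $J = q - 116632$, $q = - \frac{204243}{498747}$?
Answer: $- \frac{166249}{9653815013} \approx -1.7221 \cdot 10^{-5}$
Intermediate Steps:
$q = - \frac{68081}{166249}$ ($q = \left(-204243\right) \frac{1}{498747} = - \frac{68081}{166249} \approx -0.40951$)
$J = - \frac{19390021449}{166249}$ ($J = - \frac{68081}{166249} - 116632 = - \frac{19390021449}{166249} \approx -1.1663 \cdot 10^{5}$)
$n = 58564$ ($n = 242^{2} = 58564$)
$\frac{1}{J + n} = \frac{1}{- \frac{19390021449}{166249} + 58564} = \frac{1}{- \frac{9653815013}{166249}} = - \frac{166249}{9653815013}$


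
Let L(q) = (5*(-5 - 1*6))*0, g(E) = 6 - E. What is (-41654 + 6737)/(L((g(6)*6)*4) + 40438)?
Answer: -34917/40438 ≈ -0.86347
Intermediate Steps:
L(q) = 0 (L(q) = (5*(-5 - 6))*0 = (5*(-11))*0 = -55*0 = 0)
(-41654 + 6737)/(L((g(6)*6)*4) + 40438) = (-41654 + 6737)/(0 + 40438) = -34917/40438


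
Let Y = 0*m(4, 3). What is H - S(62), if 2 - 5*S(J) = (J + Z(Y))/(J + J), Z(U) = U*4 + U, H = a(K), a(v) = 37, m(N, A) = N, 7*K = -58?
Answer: 367/10 ≈ 36.700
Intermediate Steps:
K = -58/7 (K = (⅐)*(-58) = -58/7 ≈ -8.2857)
Y = 0 (Y = 0*4 = 0)
H = 37
Z(U) = 5*U (Z(U) = 4*U + U = 5*U)
S(J) = 3/10 (S(J) = ⅖ - (J + 5*0)/(5*(J + J)) = ⅖ - (J + 0)/(5*(2*J)) = ⅖ - J*1/(2*J)/5 = ⅖ - ⅕*½ = ⅖ - ⅒ = 3/10)
H - S(62) = 37 - 1*3/10 = 37 - 3/10 = 367/10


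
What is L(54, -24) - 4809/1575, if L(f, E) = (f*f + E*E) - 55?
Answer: 257546/75 ≈ 3433.9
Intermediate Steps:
L(f, E) = -55 + E² + f² (L(f, E) = (f² + E²) - 55 = (E² + f²) - 55 = -55 + E² + f²)
L(54, -24) - 4809/1575 = (-55 + (-24)² + 54²) - 4809/1575 = (-55 + 576 + 2916) - 4809*1/1575 = 3437 - 229/75 = 257546/75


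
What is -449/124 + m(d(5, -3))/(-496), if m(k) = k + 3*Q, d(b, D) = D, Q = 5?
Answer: -113/31 ≈ -3.6452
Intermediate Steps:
m(k) = 15 + k (m(k) = k + 3*5 = k + 15 = 15 + k)
-449/124 + m(d(5, -3))/(-496) = -449/124 + (15 - 3)/(-496) = -449*1/124 + 12*(-1/496) = -449/124 - 3/124 = -113/31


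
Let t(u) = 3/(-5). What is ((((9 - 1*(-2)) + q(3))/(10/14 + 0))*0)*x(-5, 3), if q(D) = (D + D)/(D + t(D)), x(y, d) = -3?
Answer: 0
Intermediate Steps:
t(u) = -3/5 (t(u) = 3*(-1/5) = -3/5)
q(D) = 2*D/(-3/5 + D) (q(D) = (D + D)/(D - 3/5) = (2*D)/(-3/5 + D) = 2*D/(-3/5 + D))
((((9 - 1*(-2)) + q(3))/(10/14 + 0))*0)*x(-5, 3) = ((((9 - 1*(-2)) + 10*3/(-3 + 5*3))/(10/14 + 0))*0)*(-3) = ((((9 + 2) + 10*3/(-3 + 15))/(10*(1/14) + 0))*0)*(-3) = (((11 + 10*3/12)/(5/7 + 0))*0)*(-3) = (((11 + 10*3*(1/12))/(5/7))*0)*(-3) = (((11 + 5/2)*(7/5))*0)*(-3) = (((27/2)*(7/5))*0)*(-3) = ((189/10)*0)*(-3) = 0*(-3) = 0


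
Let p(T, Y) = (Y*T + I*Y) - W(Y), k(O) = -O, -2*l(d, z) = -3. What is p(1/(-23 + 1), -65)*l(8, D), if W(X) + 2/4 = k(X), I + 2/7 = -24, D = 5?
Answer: 350433/154 ≈ 2275.5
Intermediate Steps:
l(d, z) = 3/2 (l(d, z) = -½*(-3) = 3/2)
I = -170/7 (I = -2/7 - 24 = -170/7 ≈ -24.286)
W(X) = -½ - X
p(T, Y) = ½ - 163*Y/7 + T*Y (p(T, Y) = (Y*T - 170*Y/7) - (-½ - Y) = (T*Y - 170*Y/7) + (½ + Y) = (-170*Y/7 + T*Y) + (½ + Y) = ½ - 163*Y/7 + T*Y)
p(1/(-23 + 1), -65)*l(8, D) = (½ - 163/7*(-65) - 65/(-23 + 1))*(3/2) = (½ + 10595/7 - 65/(-22))*(3/2) = (½ + 10595/7 - 1/22*(-65))*(3/2) = (½ + 10595/7 + 65/22)*(3/2) = (116811/77)*(3/2) = 350433/154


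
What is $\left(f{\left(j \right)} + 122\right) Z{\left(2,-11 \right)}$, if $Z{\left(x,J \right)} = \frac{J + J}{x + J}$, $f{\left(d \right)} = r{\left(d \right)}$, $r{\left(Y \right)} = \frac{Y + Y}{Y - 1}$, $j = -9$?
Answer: $\frac{13618}{45} \approx 302.62$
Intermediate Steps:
$r{\left(Y \right)} = \frac{2 Y}{-1 + Y}$
$f{\left(d \right)} = \frac{2 d}{-1 + d}$
$Z{\left(x,J \right)} = \frac{2 J}{J + x}$
$\left(f{\left(j \right)} + 122\right) Z{\left(2,-11 \right)} = \left(2 \left(-9\right) \frac{1}{-1 - 9} + 122\right) 2 \left(-11\right) \frac{1}{-11 + 2} = \left(2 \left(-9\right) \frac{1}{-10} + 122\right) 2 \left(-11\right) \frac{1}{-9} = \left(2 \left(-9\right) \left(- \frac{1}{10}\right) + 122\right) 2 \left(-11\right) \left(- \frac{1}{9}\right) = \left(\frac{9}{5} + 122\right) \frac{22}{9} = \frac{619}{5} \cdot \frac{22}{9} = \frac{13618}{45}$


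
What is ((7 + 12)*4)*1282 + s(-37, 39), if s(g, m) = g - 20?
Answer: 97375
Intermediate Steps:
s(g, m) = -20 + g
((7 + 12)*4)*1282 + s(-37, 39) = ((7 + 12)*4)*1282 + (-20 - 37) = (19*4)*1282 - 57 = 76*1282 - 57 = 97432 - 57 = 97375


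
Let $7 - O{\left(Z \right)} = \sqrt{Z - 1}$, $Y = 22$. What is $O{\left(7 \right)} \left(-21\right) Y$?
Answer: $-3234 + 462 \sqrt{6} \approx -2102.3$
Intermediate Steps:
$O{\left(Z \right)} = 7 - \sqrt{-1 + Z}$ ($O{\left(Z \right)} = 7 - \sqrt{Z - 1} = 7 - \sqrt{-1 + Z}$)
$O{\left(7 \right)} \left(-21\right) Y = \left(7 - \sqrt{-1 + 7}\right) \left(-21\right) 22 = \left(7 - \sqrt{6}\right) \left(-21\right) 22 = \left(-147 + 21 \sqrt{6}\right) 22 = -3234 + 462 \sqrt{6}$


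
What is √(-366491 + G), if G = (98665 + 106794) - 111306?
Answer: I*√272338 ≈ 521.86*I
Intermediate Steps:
G = 94153 (G = 205459 - 111306 = 94153)
√(-366491 + G) = √(-366491 + 94153) = √(-272338) = I*√272338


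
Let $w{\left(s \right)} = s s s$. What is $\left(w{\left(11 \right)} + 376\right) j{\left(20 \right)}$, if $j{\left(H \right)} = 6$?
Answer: $10242$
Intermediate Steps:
$w{\left(s \right)} = s^{3}$ ($w{\left(s \right)} = s^{2} s = s^{3}$)
$\left(w{\left(11 \right)} + 376\right) j{\left(20 \right)} = \left(11^{3} + 376\right) 6 = \left(1331 + 376\right) 6 = 1707 \cdot 6 = 10242$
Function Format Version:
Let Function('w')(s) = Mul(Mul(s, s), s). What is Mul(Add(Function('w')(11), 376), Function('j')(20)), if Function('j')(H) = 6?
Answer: 10242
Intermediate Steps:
Function('w')(s) = Pow(s, 3) (Function('w')(s) = Mul(Pow(s, 2), s) = Pow(s, 3))
Mul(Add(Function('w')(11), 376), Function('j')(20)) = Mul(Add(Pow(11, 3), 376), 6) = Mul(Add(1331, 376), 6) = Mul(1707, 6) = 10242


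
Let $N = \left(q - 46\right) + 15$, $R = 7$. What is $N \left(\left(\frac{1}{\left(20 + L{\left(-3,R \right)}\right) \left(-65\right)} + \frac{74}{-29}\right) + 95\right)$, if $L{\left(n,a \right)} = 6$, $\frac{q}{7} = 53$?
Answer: $\frac{154049274}{4901} \approx 31432.0$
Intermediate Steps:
$q = 371$ ($q = 7 \cdot 53 = 371$)
$N = 340$ ($N = \left(371 - 46\right) + 15 = 325 + 15 = 340$)
$N \left(\left(\frac{1}{\left(20 + L{\left(-3,R \right)}\right) \left(-65\right)} + \frac{74}{-29}\right) + 95\right) = 340 \left(\left(\frac{1}{\left(20 + 6\right) \left(-65\right)} + \frac{74}{-29}\right) + 95\right) = 340 \left(\left(\frac{1}{26} \left(- \frac{1}{65}\right) + 74 \left(- \frac{1}{29}\right)\right) + 95\right) = 340 \left(\left(\frac{1}{26} \left(- \frac{1}{65}\right) - \frac{74}{29}\right) + 95\right) = 340 \left(\left(- \frac{1}{1690} - \frac{74}{29}\right) + 95\right) = 340 \left(- \frac{125089}{49010} + 95\right) = 340 \cdot \frac{4530861}{49010} = \frac{154049274}{4901}$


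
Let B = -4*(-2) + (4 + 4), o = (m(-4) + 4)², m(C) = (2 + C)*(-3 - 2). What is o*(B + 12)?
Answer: 5488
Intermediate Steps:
m(C) = -10 - 5*C (m(C) = (2 + C)*(-5) = -10 - 5*C)
o = 196 (o = ((-10 - 5*(-4)) + 4)² = ((-10 + 20) + 4)² = (10 + 4)² = 14² = 196)
B = 16 (B = 8 + 8 = 16)
o*(B + 12) = 196*(16 + 12) = 196*28 = 5488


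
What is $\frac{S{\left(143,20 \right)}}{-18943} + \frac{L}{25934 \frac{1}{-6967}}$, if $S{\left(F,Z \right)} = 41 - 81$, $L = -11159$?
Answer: $\frac{1472719893439}{491267762} \approx 2997.8$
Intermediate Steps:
$S{\left(F,Z \right)} = -40$ ($S{\left(F,Z \right)} = 41 - 81 = -40$)
$\frac{S{\left(143,20 \right)}}{-18943} + \frac{L}{25934 \frac{1}{-6967}} = - \frac{40}{-18943} - \frac{11159}{25934 \frac{1}{-6967}} = \left(-40\right) \left(- \frac{1}{18943}\right) - \frac{11159}{25934 \left(- \frac{1}{6967}\right)} = \frac{40}{18943} - \frac{11159}{- \frac{25934}{6967}} = \frac{40}{18943} - - \frac{77744753}{25934} = \frac{40}{18943} + \frac{77744753}{25934} = \frac{1472719893439}{491267762}$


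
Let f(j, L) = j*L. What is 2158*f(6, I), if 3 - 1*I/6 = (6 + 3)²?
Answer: -6059664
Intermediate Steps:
I = -468 (I = 18 - 6*(6 + 3)² = 18 - 6*9² = 18 - 6*81 = 18 - 486 = -468)
f(j, L) = L*j
2158*f(6, I) = 2158*(-468*6) = 2158*(-2808) = -6059664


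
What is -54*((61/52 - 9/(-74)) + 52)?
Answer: -2768553/962 ≈ -2877.9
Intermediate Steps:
-54*((61/52 - 9/(-74)) + 52) = -54*((61*(1/52) - 9*(-1/74)) + 52) = -54*((61/52 + 9/74) + 52) = -54*(2491/1924 + 52) = -54*102539/1924 = -2768553/962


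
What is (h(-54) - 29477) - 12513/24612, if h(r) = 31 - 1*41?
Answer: -241915519/8204 ≈ -29488.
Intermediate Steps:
h(r) = -10 (h(r) = 31 - 41 = -10)
(h(-54) - 29477) - 12513/24612 = (-10 - 29477) - 12513/24612 = -29487 - 12513*1/24612 = -29487 - 4171/8204 = -241915519/8204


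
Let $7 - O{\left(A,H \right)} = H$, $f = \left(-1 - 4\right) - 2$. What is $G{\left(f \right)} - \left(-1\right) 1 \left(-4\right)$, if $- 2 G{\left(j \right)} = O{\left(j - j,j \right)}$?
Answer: $-11$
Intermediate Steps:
$f = -7$ ($f = \left(-1 - 4\right) - 2 = -5 - 2 = -7$)
$O{\left(A,H \right)} = 7 - H$
$G{\left(j \right)} = - \frac{7}{2} + \frac{j}{2}$ ($G{\left(j \right)} = - \frac{7 - j}{2} = - \frac{7}{2} + \frac{j}{2}$)
$G{\left(f \right)} - \left(-1\right) 1 \left(-4\right) = \left(- \frac{7}{2} + \frac{1}{2} \left(-7\right)\right) - \left(-1\right) 1 \left(-4\right) = \left(- \frac{7}{2} - \frac{7}{2}\right) - \left(-1\right) \left(-4\right) = -7 - 4 = -11$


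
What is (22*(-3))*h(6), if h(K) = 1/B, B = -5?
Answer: 66/5 ≈ 13.200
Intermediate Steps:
h(K) = -⅕ (h(K) = 1/(-5) = -⅕)
(22*(-3))*h(6) = (22*(-3))*(-⅕) = -66*(-⅕) = 66/5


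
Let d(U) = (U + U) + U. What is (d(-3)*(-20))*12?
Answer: 2160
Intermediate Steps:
d(U) = 3*U (d(U) = 2*U + U = 3*U)
(d(-3)*(-20))*12 = ((3*(-3))*(-20))*12 = -9*(-20)*12 = 180*12 = 2160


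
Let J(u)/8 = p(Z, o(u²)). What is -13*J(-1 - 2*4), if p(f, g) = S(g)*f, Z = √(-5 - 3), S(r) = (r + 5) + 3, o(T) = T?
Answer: -18512*I*√2 ≈ -26180.0*I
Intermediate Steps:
S(r) = 8 + r (S(r) = (5 + r) + 3 = 8 + r)
Z = 2*I*√2 (Z = √(-8) = 2*I*√2 ≈ 2.8284*I)
p(f, g) = f*(8 + g) (p(f, g) = (8 + g)*f = f*(8 + g))
J(u) = 16*I*√2*(8 + u²) (J(u) = 8*((2*I*√2)*(8 + u²)) = 8*(2*I*√2*(8 + u²)) = 16*I*√2*(8 + u²))
-13*J(-1 - 2*4) = -208*I*√2*(8 + (-1 - 2*4)²) = -208*I*√2*(8 + (-1 - 8)²) = -208*I*√2*(8 + (-9)²) = -208*I*√2*(8 + 81) = -208*I*√2*89 = -18512*I*√2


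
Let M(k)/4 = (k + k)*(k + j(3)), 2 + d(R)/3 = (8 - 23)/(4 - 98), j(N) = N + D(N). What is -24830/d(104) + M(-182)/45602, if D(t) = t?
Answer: 53284488452/11833719 ≈ 4502.8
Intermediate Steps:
j(N) = 2*N (j(N) = N + N = 2*N)
d(R) = -519/94 (d(R) = -6 + 3*((8 - 23)/(4 - 98)) = -6 + 3*(-15/(-94)) = -6 + 3*(-15*(-1/94)) = -6 + 3*(15/94) = -6 + 45/94 = -519/94)
M(k) = 8*k*(6 + k) (M(k) = 4*((k + k)*(k + 2*3)) = 4*((2*k)*(k + 6)) = 4*((2*k)*(6 + k)) = 4*(2*k*(6 + k)) = 8*k*(6 + k))
-24830/d(104) + M(-182)/45602 = -24830/(-519/94) + (8*(-182)*(6 - 182))/45602 = -24830*(-94/519) + (8*(-182)*(-176))*(1/45602) = 2334020/519 + 256256*(1/45602) = 2334020/519 + 128128/22801 = 53284488452/11833719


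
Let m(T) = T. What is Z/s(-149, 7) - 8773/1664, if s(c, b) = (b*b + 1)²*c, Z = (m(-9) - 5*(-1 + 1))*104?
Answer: -816596249/154960000 ≈ -5.2697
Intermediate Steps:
Z = -936 (Z = (-9 - 5*(-1 + 1))*104 = (-9 - 5*0)*104 = (-9 + 0)*104 = -9*104 = -936)
s(c, b) = c*(1 + b²)² (s(c, b) = (b² + 1)²*c = (1 + b²)²*c = c*(1 + b²)²)
Z/s(-149, 7) - 8773/1664 = -936*(-1/(149*(1 + 7²)²)) - 8773/1664 = -936*(-1/(149*(1 + 49)²)) - 8773*1/1664 = -936/((-149*50²)) - 8773/1664 = -936/((-149*2500)) - 8773/1664 = -936/(-372500) - 8773/1664 = -936*(-1/372500) - 8773/1664 = 234/93125 - 8773/1664 = -816596249/154960000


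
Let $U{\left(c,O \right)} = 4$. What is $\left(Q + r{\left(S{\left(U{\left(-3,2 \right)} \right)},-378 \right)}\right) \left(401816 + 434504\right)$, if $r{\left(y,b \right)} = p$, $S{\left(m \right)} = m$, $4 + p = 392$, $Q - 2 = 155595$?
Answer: $130453375200$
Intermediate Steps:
$Q = 155597$ ($Q = 2 + 155595 = 155597$)
$p = 388$ ($p = -4 + 392 = 388$)
$r{\left(y,b \right)} = 388$
$\left(Q + r{\left(S{\left(U{\left(-3,2 \right)} \right)},-378 \right)}\right) \left(401816 + 434504\right) = \left(155597 + 388\right) \left(401816 + 434504\right) = 155985 \cdot 836320 = 130453375200$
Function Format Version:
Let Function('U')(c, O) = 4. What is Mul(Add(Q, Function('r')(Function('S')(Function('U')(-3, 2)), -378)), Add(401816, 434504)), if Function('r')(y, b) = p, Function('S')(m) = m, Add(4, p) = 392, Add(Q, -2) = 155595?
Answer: 130453375200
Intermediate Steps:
Q = 155597 (Q = Add(2, 155595) = 155597)
p = 388 (p = Add(-4, 392) = 388)
Function('r')(y, b) = 388
Mul(Add(Q, Function('r')(Function('S')(Function('U')(-3, 2)), -378)), Add(401816, 434504)) = Mul(Add(155597, 388), Add(401816, 434504)) = Mul(155985, 836320) = 130453375200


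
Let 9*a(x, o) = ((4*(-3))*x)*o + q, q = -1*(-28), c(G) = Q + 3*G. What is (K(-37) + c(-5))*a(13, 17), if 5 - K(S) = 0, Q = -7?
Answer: 44608/9 ≈ 4956.4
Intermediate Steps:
c(G) = -7 + 3*G
q = 28
a(x, o) = 28/9 - 4*o*x/3 (a(x, o) = (((4*(-3))*x)*o + 28)/9 = ((-12*x)*o + 28)/9 = (-12*o*x + 28)/9 = (28 - 12*o*x)/9 = 28/9 - 4*o*x/3)
K(S) = 5 (K(S) = 5 - 1*0 = 5 + 0 = 5)
(K(-37) + c(-5))*a(13, 17) = (5 + (-7 + 3*(-5)))*(28/9 - 4/3*17*13) = (5 + (-7 - 15))*(28/9 - 884/3) = (5 - 22)*(-2624/9) = -17*(-2624/9) = 44608/9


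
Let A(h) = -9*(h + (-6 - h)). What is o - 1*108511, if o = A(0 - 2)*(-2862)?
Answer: -263059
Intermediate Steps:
A(h) = 54 (A(h) = -9*(-6) = 54)
o = -154548 (o = 54*(-2862) = -154548)
o - 1*108511 = -154548 - 1*108511 = -154548 - 108511 = -263059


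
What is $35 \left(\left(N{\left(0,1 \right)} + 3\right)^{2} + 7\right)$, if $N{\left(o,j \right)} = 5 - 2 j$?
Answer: $1505$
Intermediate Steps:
$35 \left(\left(N{\left(0,1 \right)} + 3\right)^{2} + 7\right) = 35 \left(\left(\left(5 - 2\right) + 3\right)^{2} + 7\right) = 35 \left(\left(3 + 3\right)^{2} + 7\right) = 35 \left(6^{2} + 7\right) = 35 \left(36 + 7\right) = 35 \cdot 43 = 1505$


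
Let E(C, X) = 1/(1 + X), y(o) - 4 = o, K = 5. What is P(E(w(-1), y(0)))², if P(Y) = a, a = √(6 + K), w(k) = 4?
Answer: 11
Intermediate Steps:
a = √11 (a = √(6 + 5) = √11 ≈ 3.3166)
y(o) = 4 + o
P(Y) = √11
P(E(w(-1), y(0)))² = (√11)² = 11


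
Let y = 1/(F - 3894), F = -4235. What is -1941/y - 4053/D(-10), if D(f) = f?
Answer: 157787943/10 ≈ 1.5779e+7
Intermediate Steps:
y = -1/8129 (y = 1/(-4235 - 3894) = 1/(-8129) = -1/8129 ≈ -0.00012302)
-1941/y - 4053/D(-10) = -1941/(-1/8129) - 4053/(-10) = -1941*(-8129) - 4053*(-⅒) = 15778389 + 4053/10 = 157787943/10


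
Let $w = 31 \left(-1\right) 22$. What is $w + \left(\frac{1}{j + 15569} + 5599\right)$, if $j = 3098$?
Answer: $\frac{91785640}{18667} \approx 4917.0$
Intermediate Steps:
$w = -682$ ($w = \left(-31\right) 22 = -682$)
$w + \left(\frac{1}{j + 15569} + 5599\right) = -682 + \left(\frac{1}{3098 + 15569} + 5599\right) = -682 + \left(\frac{1}{18667} + 5599\right) = -682 + \frac{104516534}{18667} = \frac{91785640}{18667}$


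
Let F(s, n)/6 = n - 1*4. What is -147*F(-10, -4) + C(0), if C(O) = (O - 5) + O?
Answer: 7051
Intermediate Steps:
F(s, n) = -24 + 6*n (F(s, n) = 6*(n - 1*4) = 6*(n - 4) = 6*(-4 + n) = -24 + 6*n)
C(O) = -5 + 2*O (C(O) = (-5 + O) + O = -5 + 2*O)
-147*F(-10, -4) + C(0) = -147*(-24 + 6*(-4)) + (-5 + 2*0) = -147*(-24 - 24) + (-5 + 0) = -147*(-48) - 5 = 7056 - 5 = 7051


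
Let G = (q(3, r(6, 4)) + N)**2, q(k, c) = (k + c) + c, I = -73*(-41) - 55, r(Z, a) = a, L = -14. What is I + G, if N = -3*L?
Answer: 5747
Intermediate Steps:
N = 42 (N = -3*(-14) = 42)
I = 2938 (I = 2993 - 55 = 2938)
q(k, c) = k + 2*c (q(k, c) = (c + k) + c = k + 2*c)
G = 2809 (G = ((3 + 2*4) + 42)**2 = ((3 + 8) + 42)**2 = (11 + 42)**2 = 53**2 = 2809)
I + G = 2938 + 2809 = 5747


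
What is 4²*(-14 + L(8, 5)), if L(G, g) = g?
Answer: -144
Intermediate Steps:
4²*(-14 + L(8, 5)) = 4²*(-14 + 5) = 16*(-9) = -144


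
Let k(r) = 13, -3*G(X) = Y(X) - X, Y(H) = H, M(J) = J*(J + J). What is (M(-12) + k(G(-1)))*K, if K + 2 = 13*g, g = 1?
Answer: 3311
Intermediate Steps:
M(J) = 2*J**2 (M(J) = J*(2*J) = 2*J**2)
G(X) = 0 (G(X) = -(X - X)/3 = -1/3*0 = 0)
K = 11 (K = -2 + 13*1 = -2 + 13 = 11)
(M(-12) + k(G(-1)))*K = (2*(-12)**2 + 13)*11 = (2*144 + 13)*11 = (288 + 13)*11 = 301*11 = 3311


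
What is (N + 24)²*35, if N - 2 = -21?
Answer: 875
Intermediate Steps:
N = -19 (N = 2 - 21 = -19)
(N + 24)²*35 = (-19 + 24)²*35 = 5²*35 = 25*35 = 875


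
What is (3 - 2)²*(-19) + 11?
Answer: -8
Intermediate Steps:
(3 - 2)²*(-19) + 11 = 1²*(-19) + 11 = 1*(-19) + 11 = -19 + 11 = -8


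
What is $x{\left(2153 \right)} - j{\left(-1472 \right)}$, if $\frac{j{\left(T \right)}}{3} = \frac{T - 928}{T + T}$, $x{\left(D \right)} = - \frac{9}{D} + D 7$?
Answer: $\frac{2984718143}{198076} \approx 15069.0$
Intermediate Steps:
$x{\left(D \right)} = - \frac{9}{D} + 7 D$
$j{\left(T \right)} = \frac{3 \left(-928 + T\right)}{2 T}$ ($j{\left(T \right)} = 3 \frac{T - 928}{T + T} = 3 \frac{-928 + T}{2 T} = \frac{3 \left(-928 + T\right)}{2 T}$)
$x{\left(2153 \right)} - j{\left(-1472 \right)} = \left(- \frac{9}{2153} + 7 \cdot 2153\right) - \left(\frac{3}{2} - \frac{1392}{-1472}\right) = \left(\left(-9\right) \frac{1}{2153} + 15071\right) - \left(\frac{3}{2} - - \frac{87}{92}\right) = \left(- \frac{9}{2153} + 15071\right) - \left(\frac{3}{2} + \frac{87}{92}\right) = \frac{32447854}{2153} - \frac{225}{92} = \frac{2984718143}{198076}$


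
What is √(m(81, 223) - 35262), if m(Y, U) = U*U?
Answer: √14467 ≈ 120.28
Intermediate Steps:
m(Y, U) = U²
√(m(81, 223) - 35262) = √(223² - 35262) = √(49729 - 35262) = √14467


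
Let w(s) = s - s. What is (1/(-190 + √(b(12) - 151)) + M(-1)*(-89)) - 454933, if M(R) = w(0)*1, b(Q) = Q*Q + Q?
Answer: -3284161365/7219 - √5/36095 ≈ -4.5493e+5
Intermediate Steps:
w(s) = 0
b(Q) = Q + Q² (b(Q) = Q² + Q = Q + Q²)
M(R) = 0 (M(R) = 0*1 = 0)
(1/(-190 + √(b(12) - 151)) + M(-1)*(-89)) - 454933 = (1/(-190 + √(12*(1 + 12) - 151)) + 0*(-89)) - 454933 = (1/(-190 + √(12*13 - 151)) + 0) - 454933 = (1/(-190 + √(156 - 151)) + 0) - 454933 = (1/(-190 + √5) + 0) - 454933 = 1/(-190 + √5) - 454933 = -454933 + 1/(-190 + √5)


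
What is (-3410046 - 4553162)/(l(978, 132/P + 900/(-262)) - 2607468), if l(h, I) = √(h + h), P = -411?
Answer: 1730317503112/566574114089 + 3981604*√489/1699722342267 ≈ 3.0541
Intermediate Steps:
l(h, I) = √2*√h (l(h, I) = √(2*h) = √2*√h)
(-3410046 - 4553162)/(l(978, 132/P + 900/(-262)) - 2607468) = (-3410046 - 4553162)/(√2*√978 - 2607468) = -7963208/(2*√489 - 2607468) = -7963208/(-2607468 + 2*√489)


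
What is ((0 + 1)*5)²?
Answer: 25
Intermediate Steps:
((0 + 1)*5)² = (1*5)² = 5² = 25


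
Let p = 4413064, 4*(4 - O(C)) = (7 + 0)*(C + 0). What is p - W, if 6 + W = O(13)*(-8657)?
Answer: 17003005/4 ≈ 4.2508e+6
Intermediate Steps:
O(C) = 4 - 7*C/4 (O(C) = 4 - (7 + 0)*(C + 0)/4 = 4 - 7*C/4)
W = 649251/4 (W = -6 + (4 - 7/4*13)*(-8657) = -6 + (4 - 91/4)*(-8657) = -6 - 75/4*(-8657) = -6 + 649275/4 = 649251/4 ≈ 1.6231e+5)
p - W = 4413064 - 1*649251/4 = 4413064 - 649251/4 = 17003005/4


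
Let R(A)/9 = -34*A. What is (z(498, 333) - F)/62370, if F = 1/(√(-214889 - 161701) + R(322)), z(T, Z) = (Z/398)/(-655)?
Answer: -178188217799/8769989090201931900 + I*√376590/605546064765180 ≈ -2.0318e-8 + 1.0134e-12*I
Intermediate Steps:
R(A) = -306*A (R(A) = 9*(-34*A) = -306*A)
z(T, Z) = -Z/260690 (z(T, Z) = (Z*(1/398))*(-1/655) = (Z/398)*(-1/655) = -Z/260690)
F = 1/(-98532 + I*√376590) (F = 1/(√(-214889 - 161701) - 306*322) = 1/(√(-376590) - 98532) = 1/(I*√376590 - 98532) = 1/(-98532 + I*√376590) ≈ -1.0149e-5 - 6.321e-8*I)
(z(498, 333) - F)/62370 = (-1/260690*333 - (-16422/1618155269 - I*√376590/9708931614))/62370 = (-333/260690 + (16422/1618155269 + I*√376590/9708931614))*(1/62370) = (-534564653397/421836897075610 + I*√376590/9708931614)*(1/62370) = -178188217799/8769989090201931900 + I*√376590/605546064765180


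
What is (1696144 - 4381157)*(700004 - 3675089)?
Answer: 7988141901105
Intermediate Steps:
(1696144 - 4381157)*(700004 - 3675089) = -2685013*(-2975085) = 7988141901105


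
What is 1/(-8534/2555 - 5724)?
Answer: -2555/14633354 ≈ -0.00017460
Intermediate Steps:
1/(-8534/2555 - 5724) = 1/(-14633354/2555) = -2555/14633354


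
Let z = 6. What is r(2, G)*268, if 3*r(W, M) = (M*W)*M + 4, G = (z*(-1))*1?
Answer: 20368/3 ≈ 6789.3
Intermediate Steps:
G = -6 (G = (6*(-1))*1 = -6*1 = -6)
r(W, M) = 4/3 + W*M**2/3 (r(W, M) = ((M*W)*M + 4)/3 = (W*M**2 + 4)/3 = (4 + W*M**2)/3 = 4/3 + W*M**2/3)
r(2, G)*268 = (4/3 + (1/3)*2*(-6)**2)*268 = (4/3 + (1/3)*2*36)*268 = (4/3 + 24)*268 = (76/3)*268 = 20368/3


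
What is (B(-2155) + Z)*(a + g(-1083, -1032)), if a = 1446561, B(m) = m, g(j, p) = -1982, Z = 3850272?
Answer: 5558909007743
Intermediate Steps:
(B(-2155) + Z)*(a + g(-1083, -1032)) = (-2155 + 3850272)*(1446561 - 1982) = 3848117*1444579 = 5558909007743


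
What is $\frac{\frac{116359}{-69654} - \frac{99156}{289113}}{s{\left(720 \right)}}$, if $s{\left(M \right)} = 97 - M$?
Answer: $\frac{13515837197}{4181965769982} \approx 0.0032319$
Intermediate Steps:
$\frac{\frac{116359}{-69654} - \frac{99156}{289113}}{s{\left(720 \right)}} = \frac{\frac{116359}{-69654} - \frac{99156}{289113}}{97 - 720} = \frac{116359 \left(- \frac{1}{69654}\right) - \frac{33052}{96371}}{97 - 720} = \frac{- \frac{116359}{69654} - \frac{33052}{96371}}{-623} = \left(- \frac{13515837197}{6712625634}\right) \left(- \frac{1}{623}\right) = \frac{13515837197}{4181965769982}$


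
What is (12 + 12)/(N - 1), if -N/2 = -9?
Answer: 24/17 ≈ 1.4118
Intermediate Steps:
N = 18 (N = -2*(-9) = 18)
(12 + 12)/(N - 1) = (12 + 12)/(18 - 1) = 24/17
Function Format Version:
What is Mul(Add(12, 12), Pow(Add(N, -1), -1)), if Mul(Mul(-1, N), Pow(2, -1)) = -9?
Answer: Rational(24, 17) ≈ 1.4118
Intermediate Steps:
N = 18 (N = Mul(-2, -9) = 18)
Mul(Add(12, 12), Pow(Add(N, -1), -1)) = Mul(Add(12, 12), Pow(Add(18, -1), -1)) = Mul(24, Pow(17, -1)) = Mul(24, Rational(1, 17)) = Rational(24, 17)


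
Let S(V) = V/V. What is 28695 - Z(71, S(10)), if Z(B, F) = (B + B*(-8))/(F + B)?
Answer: 2066537/72 ≈ 28702.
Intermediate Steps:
S(V) = 1
Z(B, F) = -7*B/(B + F) (Z(B, F) = (B - 8*B)/(B + F) = (-7*B)/(B + F) = -7*B/(B + F))
28695 - Z(71, S(10)) = 28695 - (-7)*71/(71 + 1) = 28695 - (-7)*71/72 = 28695 - 1*(-497/72) = 28695 + 497/72 = 2066537/72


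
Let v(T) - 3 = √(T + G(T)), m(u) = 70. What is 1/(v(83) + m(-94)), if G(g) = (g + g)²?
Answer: -73/22310 + 3*√3071/22310 ≈ 0.0041797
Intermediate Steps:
G(g) = 4*g² (G(g) = (2*g)² = 4*g²)
v(T) = 3 + √(T + 4*T²)
1/(v(83) + m(-94)) = 1/((3 + √(83*(1 + 4*83))) + 70) = 1/((3 + √(83*(1 + 332))) + 70) = 1/((3 + √(83*333)) + 70) = 1/((3 + √27639) + 70) = 1/((3 + 3*√3071) + 70) = 1/(73 + 3*√3071)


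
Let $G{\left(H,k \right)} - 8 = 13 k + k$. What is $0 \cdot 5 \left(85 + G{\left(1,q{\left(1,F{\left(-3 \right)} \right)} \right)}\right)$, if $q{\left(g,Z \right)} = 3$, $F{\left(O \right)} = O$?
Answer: $0$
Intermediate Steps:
$G{\left(H,k \right)} = 8 + 14 k$ ($G{\left(H,k \right)} = 8 + \left(13 k + k\right) = 8 + 14 k$)
$0 \cdot 5 \left(85 + G{\left(1,q{\left(1,F{\left(-3 \right)} \right)} \right)}\right) = 0 \cdot 5 \left(85 + \left(8 + 14 \cdot 3\right)\right) = 0 \left(85 + \left(8 + 42\right)\right) = 0 \left(85 + 50\right) = 0 \cdot 135 = 0$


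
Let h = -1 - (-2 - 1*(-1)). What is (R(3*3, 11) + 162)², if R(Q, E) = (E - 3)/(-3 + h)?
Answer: 228484/9 ≈ 25387.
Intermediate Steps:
h = 0 (h = -1 - (-2 + 1) = -1 - 1*(-1) = -1 + 1 = 0)
R(Q, E) = 1 - E/3 (R(Q, E) = (E - 3)/(-3 + 0) = (-3 + E)/(-3) = (-3 + E)*(-⅓) = 1 - E/3)
(R(3*3, 11) + 162)² = ((1 - ⅓*11) + 162)² = ((1 - 11/3) + 162)² = (-8/3 + 162)² = (478/3)² = 228484/9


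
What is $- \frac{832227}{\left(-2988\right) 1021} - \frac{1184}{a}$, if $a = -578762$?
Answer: $\frac{80878908101}{294276168996} \approx 0.27484$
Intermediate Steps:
$- \frac{832227}{\left(-2988\right) 1021} - \frac{1184}{a} = - \frac{832227}{\left(-2988\right) 1021} - \frac{1184}{-578762} = - \frac{832227}{-3050748} - - \frac{592}{289381} = \left(-832227\right) \left(- \frac{1}{3050748}\right) + \frac{592}{289381} = \frac{277409}{1016916} + \frac{592}{289381} = \frac{80878908101}{294276168996}$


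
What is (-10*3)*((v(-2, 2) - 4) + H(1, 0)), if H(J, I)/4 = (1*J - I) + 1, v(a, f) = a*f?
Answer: 0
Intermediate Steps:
H(J, I) = 4 - 4*I + 4*J (H(J, I) = 4*((1*J - I) + 1) = 4*((J - I) + 1) = 4*(1 + J - I) = 4 - 4*I + 4*J)
(-10*3)*((v(-2, 2) - 4) + H(1, 0)) = (-10*3)*((-2*2 - 4) + (4 - 4*0 + 4*1)) = -30*((-4 - 4) + (4 + 0 + 4)) = -30*(-8 + 8) = -30*0 = 0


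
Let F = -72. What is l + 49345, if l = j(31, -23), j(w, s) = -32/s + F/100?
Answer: 28373761/575 ≈ 49346.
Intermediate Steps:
j(w, s) = -18/25 - 32/s (j(w, s) = -32/s - 72/100 = -32/s - 72*1/100 = -32/s - 18/25 = -18/25 - 32/s)
l = 386/575 (l = -18/25 - 32/(-23) = -18/25 - 32*(-1/23) = -18/25 + 32/23 = 386/575 ≈ 0.67130)
l + 49345 = 386/575 + 49345 = 28373761/575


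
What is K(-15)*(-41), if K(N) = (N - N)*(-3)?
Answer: 0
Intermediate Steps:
K(N) = 0 (K(N) = 0*(-3) = 0)
K(-15)*(-41) = 0*(-41) = 0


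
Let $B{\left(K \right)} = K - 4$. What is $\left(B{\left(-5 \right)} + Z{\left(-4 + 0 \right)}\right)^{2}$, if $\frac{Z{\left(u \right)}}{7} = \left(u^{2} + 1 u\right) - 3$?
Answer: $2916$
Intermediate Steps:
$B{\left(K \right)} = -4 + K$ ($B{\left(K \right)} = K - 4 = -4 + K$)
$Z{\left(u \right)} = -21 + 7 u + 7 u^{2}$ ($Z{\left(u \right)} = 7 \left(\left(u^{2} + 1 u\right) - 3\right) = 7 \left(\left(u^{2} + u\right) - 3\right) = 7 \left(\left(u + u^{2}\right) - 3\right) = 7 \left(-3 + u + u^{2}\right) = -21 + 7 u + 7 u^{2}$)
$\left(B{\left(-5 \right)} + Z{\left(-4 + 0 \right)}\right)^{2} = \left(\left(-4 - 5\right) + \left(-21 + 7 \left(-4 + 0\right) + 7 \left(-4 + 0\right)^{2}\right)\right)^{2} = \left(-9 + \left(-21 + 7 \left(-4\right) + 7 \left(-4\right)^{2}\right)\right)^{2} = \left(-9 - -63\right)^{2} = \left(-9 + 63\right)^{2} = 54^{2} = 2916$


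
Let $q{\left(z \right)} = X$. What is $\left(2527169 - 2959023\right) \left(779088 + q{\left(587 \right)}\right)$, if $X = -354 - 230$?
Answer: $-336200066416$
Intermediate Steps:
$X = -584$ ($X = -354 - 230 = -584$)
$q{\left(z \right)} = -584$
$\left(2527169 - 2959023\right) \left(779088 + q{\left(587 \right)}\right) = \left(2527169 - 2959023\right) \left(779088 - 584\right) = \left(-431854\right) 778504 = -336200066416$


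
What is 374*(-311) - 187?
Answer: -116501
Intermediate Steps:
374*(-311) - 187 = -116314 - 187 = -116501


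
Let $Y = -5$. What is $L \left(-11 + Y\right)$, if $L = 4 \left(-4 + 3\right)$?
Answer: $64$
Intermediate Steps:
$L = -4$ ($L = 4 \left(-1\right) = -4$)
$L \left(-11 + Y\right) = - 4 \left(-11 - 5\right) = \left(-4\right) \left(-16\right) = 64$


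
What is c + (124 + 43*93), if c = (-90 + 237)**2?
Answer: 25732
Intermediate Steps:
c = 21609 (c = 147**2 = 21609)
c + (124 + 43*93) = 21609 + (124 + 43*93) = 21609 + (124 + 3999) = 21609 + 4123 = 25732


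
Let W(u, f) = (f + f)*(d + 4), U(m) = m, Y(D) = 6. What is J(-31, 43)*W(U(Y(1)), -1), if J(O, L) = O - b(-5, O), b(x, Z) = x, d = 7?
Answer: 572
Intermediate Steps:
W(u, f) = 22*f (W(u, f) = (f + f)*(7 + 4) = (2*f)*11 = 22*f)
J(O, L) = 5 + O (J(O, L) = O - 1*(-5) = O + 5 = 5 + O)
J(-31, 43)*W(U(Y(1)), -1) = (5 - 31)*(22*(-1)) = -26*(-22) = 572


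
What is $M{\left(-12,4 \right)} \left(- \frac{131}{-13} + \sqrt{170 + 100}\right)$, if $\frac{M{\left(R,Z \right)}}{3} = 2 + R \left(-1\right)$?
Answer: $\frac{5502}{13} + 126 \sqrt{30} \approx 1113.4$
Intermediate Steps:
$M{\left(R,Z \right)} = 6 - 3 R$ ($M{\left(R,Z \right)} = 3 \left(2 + R \left(-1\right)\right) = 3 \left(2 - R\right) = 6 - 3 R$)
$M{\left(-12,4 \right)} \left(- \frac{131}{-13} + \sqrt{170 + 100}\right) = \left(6 - -36\right) \left(- \frac{131}{-13} + \sqrt{170 + 100}\right) = \left(6 + 36\right) \left(\left(-131\right) \left(- \frac{1}{13}\right) + \sqrt{270}\right) = 42 \left(\frac{131}{13} + 3 \sqrt{30}\right) = \frac{5502}{13} + 126 \sqrt{30}$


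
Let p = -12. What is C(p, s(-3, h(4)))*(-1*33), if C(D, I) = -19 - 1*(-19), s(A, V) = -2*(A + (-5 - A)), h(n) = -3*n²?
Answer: 0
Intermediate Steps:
s(A, V) = 10 (s(A, V) = -2*(-5) = 10)
C(D, I) = 0 (C(D, I) = -19 + 19 = 0)
C(p, s(-3, h(4)))*(-1*33) = 0*(-1*33) = 0*(-33) = 0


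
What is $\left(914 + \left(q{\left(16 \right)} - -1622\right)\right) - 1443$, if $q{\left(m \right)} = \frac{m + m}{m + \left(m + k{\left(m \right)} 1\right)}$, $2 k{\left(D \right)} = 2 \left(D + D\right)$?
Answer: $\frac{2187}{2} \approx 1093.5$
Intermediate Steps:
$k{\left(D \right)} = 2 D$ ($k{\left(D \right)} = \frac{2 \left(D + D\right)}{2} = \frac{2 \cdot 2 D}{2} = \frac{4 D}{2} = 2 D$)
$q{\left(m \right)} = \frac{1}{2}$ ($q{\left(m \right)} = \frac{m + m}{m + \left(m + 2 m 1\right)} = \frac{2 m}{m + \left(m + 2 m\right)} = \frac{2 m}{m + 3 m} = \frac{2 m}{4 m} = 2 m \frac{1}{4 m} = \frac{1}{2}$)
$\left(914 + \left(q{\left(16 \right)} - -1622\right)\right) - 1443 = \left(914 + \left(\frac{1}{2} - -1622\right)\right) - 1443 = \left(914 + \left(\frac{1}{2} + 1622\right)\right) - 1443 = \left(914 + \frac{3245}{2}\right) - 1443 = \frac{5073}{2} - 1443 = \frac{2187}{2}$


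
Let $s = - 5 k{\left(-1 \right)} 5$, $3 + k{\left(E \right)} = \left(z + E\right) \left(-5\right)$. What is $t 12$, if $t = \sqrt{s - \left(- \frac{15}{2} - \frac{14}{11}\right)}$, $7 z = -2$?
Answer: $\frac{102 i \sqrt{6314}}{77} \approx 105.26 i$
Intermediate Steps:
$z = - \frac{2}{7}$ ($z = \frac{1}{7} \left(-2\right) = - \frac{2}{7} \approx -0.28571$)
$k{\left(E \right)} = - \frac{11}{7} - 5 E$ ($k{\left(E \right)} = -3 + \left(- \frac{2}{7} + E\right) \left(-5\right) = -3 - \left(- \frac{10}{7} + 5 E\right) = - \frac{11}{7} - 5 E$)
$s = - \frac{600}{7}$ ($s = - 5 \left(- \frac{11}{7} - -5\right) 5 = - 5 \left(- \frac{11}{7} + 5\right) 5 = \left(-5\right) \frac{24}{7} \cdot 5 = \left(- \frac{120}{7}\right) 5 = - \frac{600}{7} \approx -85.714$)
$t = \frac{17 i \sqrt{6314}}{154}$ ($t = \sqrt{- \frac{600}{7} - \left(- \frac{15}{2} - \frac{14}{11}\right)} = \sqrt{- \frac{600}{7} - - \frac{193}{22}} = \sqrt{- \frac{600}{7} + \left(\frac{14}{11} + \frac{15}{2}\right)} = \sqrt{- \frac{600}{7} + \frac{193}{22}} = \sqrt{- \frac{11849}{154}} = \frac{17 i \sqrt{6314}}{154} \approx 8.7716 i$)
$t 12 = \frac{17 i \sqrt{6314}}{154} \cdot 12 = \frac{102 i \sqrt{6314}}{77}$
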